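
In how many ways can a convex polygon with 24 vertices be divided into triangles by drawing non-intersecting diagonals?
C_22 = 91482563640

These polygon triangulations are counted by the Catalan number C_n = (1/(n + 1)) · C(2n, n). For n = 22: C_22 = (1/23) · C(44, 22) = 2104098963720/23 = 91482563640.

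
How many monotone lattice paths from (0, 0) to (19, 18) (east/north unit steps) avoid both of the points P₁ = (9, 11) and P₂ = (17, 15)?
Number of paths = 9580320620

Inclusion–exclusion. Total paths: C(37, 19) = 17672631900. Through P₁: C(20, 9)·C(17, 10) = 3266486080. Through P₂: C(32, 17)·C(5, 2) = 5657227200. Since P₁ is strictly southwest of P₂, a monotone path through both must visit P₁ then P₂; paths through both = C(20, 9)·C(12, 8)·C(5, 2) = 831402000. Avoid both = 17672631900 − 3266486080 − 5657227200 + 831402000 = 9580320620.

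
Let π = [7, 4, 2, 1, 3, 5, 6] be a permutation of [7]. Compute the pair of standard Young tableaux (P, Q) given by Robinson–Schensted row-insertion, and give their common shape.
P = [1, 3, 5, 6] / [2] / [4] / [7];  Q = [1, 5, 6, 7] / [2] / [3] / [4];  common shape = (4, 1, 1, 1)

Row-insert the values π_1, π_2, … into P one at a time, bumping the leftmost entry strictly greater than the inserted value down to the next row. The recording tableau Q records, in position (i, j), the step at which that cell was added to P.
  Insert 7 (step 1): P = [7];  Q = [1]
  Insert 4 (step 2): P = [4] / [7];  Q = [1] / [2]
  Insert 2 (step 3): P = [2] / [4] / [7];  Q = [1] / [2] / [3]
  Insert 1 (step 4): P = [1] / [2] / [4] / [7];  Q = [1] / [2] / [3] / [4]
  Insert 3 (step 5): P = [1, 3] / [2] / [4] / [7];  Q = [1, 5] / [2] / [3] / [4]
  Insert 5 (step 6): P = [1, 3, 5] / [2] / [4] / [7];  Q = [1, 5, 6] / [2] / [3] / [4]
  Insert 6 (step 7): P = [1, 3, 5, 6] / [2] / [4] / [7];  Q = [1, 5, 6, 7] / [2] / [3] / [4]
Final shape: (4, 1, 1, 1).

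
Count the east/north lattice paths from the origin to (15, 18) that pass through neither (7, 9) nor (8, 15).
Number of paths = 709823840

Inclusion–exclusion. Total paths: C(33, 15) = 1037158320. Through P₁: C(16, 7)·C(17, 8) = 278106400. Through P₂: C(23, 8)·C(10, 7) = 58837680. Since P₁ is strictly southwest of P₂, a monotone path through both must visit P₁ then P₂; paths through both = C(16, 7)·C(7, 1)·C(10, 7) = 9609600. Avoid both = 1037158320 − 278106400 − 58837680 + 9609600 = 709823840.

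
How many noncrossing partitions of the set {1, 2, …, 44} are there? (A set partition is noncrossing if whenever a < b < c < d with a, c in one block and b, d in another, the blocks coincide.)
C_44 = 583300119592996693088040

These noncrossing partitions are counted by the Catalan number C_n = (1/(n + 1)) · C(2n, n). For n = 44: C_44 = (1/45) · C(88, 44) = 26248505381684851188961800/45 = 583300119592996693088040.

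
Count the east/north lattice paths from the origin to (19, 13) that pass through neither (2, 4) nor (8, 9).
Number of paths = 276781650

Inclusion–exclusion. Total paths: C(32, 19) = 347373600. Through P₁: C(6, 2)·C(26, 17) = 46868250. Through P₂: C(17, 8)·C(15, 11) = 33183150. Since P₁ is strictly southwest of P₂, a monotone path through both must visit P₁ then P₂; paths through both = C(6, 2)·C(11, 6)·C(15, 11) = 9459450. Avoid both = 347373600 − 46868250 − 33183150 + 9459450 = 276781650.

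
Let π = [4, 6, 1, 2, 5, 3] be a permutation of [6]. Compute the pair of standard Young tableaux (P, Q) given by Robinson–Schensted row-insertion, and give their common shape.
P = [1, 2, 3] / [4, 5] / [6];  Q = [1, 2, 5] / [3, 4] / [6];  common shape = (3, 2, 1)

Row-insert the values π_1, π_2, … into P one at a time, bumping the leftmost entry strictly greater than the inserted value down to the next row. The recording tableau Q records, in position (i, j), the step at which that cell was added to P.
  Insert 4 (step 1): P = [4];  Q = [1]
  Insert 6 (step 2): P = [4, 6];  Q = [1, 2]
  Insert 1 (step 3): P = [1, 6] / [4];  Q = [1, 2] / [3]
  Insert 2 (step 4): P = [1, 2] / [4, 6];  Q = [1, 2] / [3, 4]
  Insert 5 (step 5): P = [1, 2, 5] / [4, 6];  Q = [1, 2, 5] / [3, 4]
  Insert 3 (step 6): P = [1, 2, 3] / [4, 5] / [6];  Q = [1, 2, 5] / [3, 4] / [6]
Final shape: (3, 2, 1).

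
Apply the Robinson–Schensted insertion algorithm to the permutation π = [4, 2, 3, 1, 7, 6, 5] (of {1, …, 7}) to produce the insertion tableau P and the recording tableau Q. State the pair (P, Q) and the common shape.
P = [1, 3, 5] / [2, 6] / [4, 7];  Q = [1, 3, 5] / [2, 6] / [4, 7];  common shape = (3, 2, 2)

Row-insert the values π_1, π_2, … into P one at a time, bumping the leftmost entry strictly greater than the inserted value down to the next row. The recording tableau Q records, in position (i, j), the step at which that cell was added to P.
  Insert 4 (step 1): P = [4];  Q = [1]
  Insert 2 (step 2): P = [2] / [4];  Q = [1] / [2]
  Insert 3 (step 3): P = [2, 3] / [4];  Q = [1, 3] / [2]
  Insert 1 (step 4): P = [1, 3] / [2] / [4];  Q = [1, 3] / [2] / [4]
  Insert 7 (step 5): P = [1, 3, 7] / [2] / [4];  Q = [1, 3, 5] / [2] / [4]
  Insert 6 (step 6): P = [1, 3, 6] / [2, 7] / [4];  Q = [1, 3, 5] / [2, 6] / [4]
  Insert 5 (step 7): P = [1, 3, 5] / [2, 6] / [4, 7];  Q = [1, 3, 5] / [2, 6] / [4, 7]
Final shape: (3, 2, 2).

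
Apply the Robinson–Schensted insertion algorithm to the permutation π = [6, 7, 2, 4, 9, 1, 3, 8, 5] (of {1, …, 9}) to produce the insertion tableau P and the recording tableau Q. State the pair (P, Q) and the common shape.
P = [1, 3, 5] / [2, 4, 8] / [6, 7, 9];  Q = [1, 2, 5] / [3, 4, 8] / [6, 7, 9];  common shape = (3, 3, 3)

Row-insert the values π_1, π_2, … into P one at a time, bumping the leftmost entry strictly greater than the inserted value down to the next row. The recording tableau Q records, in position (i, j), the step at which that cell was added to P.
  Insert 6 (step 1): P = [6];  Q = [1]
  Insert 7 (step 2): P = [6, 7];  Q = [1, 2]
  Insert 2 (step 3): P = [2, 7] / [6];  Q = [1, 2] / [3]
  Insert 4 (step 4): P = [2, 4] / [6, 7];  Q = [1, 2] / [3, 4]
  Insert 9 (step 5): P = [2, 4, 9] / [6, 7];  Q = [1, 2, 5] / [3, 4]
  Insert 1 (step 6): P = [1, 4, 9] / [2, 7] / [6];  Q = [1, 2, 5] / [3, 4] / [6]
  Insert 3 (step 7): P = [1, 3, 9] / [2, 4] / [6, 7];  Q = [1, 2, 5] / [3, 4] / [6, 7]
  Insert 8 (step 8): P = [1, 3, 8] / [2, 4, 9] / [6, 7];  Q = [1, 2, 5] / [3, 4, 8] / [6, 7]
  Insert 5 (step 9): P = [1, 3, 5] / [2, 4, 8] / [6, 7, 9];  Q = [1, 2, 5] / [3, 4, 8] / [6, 7, 9]
Final shape: (3, 3, 3).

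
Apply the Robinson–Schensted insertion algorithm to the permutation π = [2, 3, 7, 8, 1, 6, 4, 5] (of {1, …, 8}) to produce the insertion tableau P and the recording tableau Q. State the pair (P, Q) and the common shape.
P = [1, 3, 4, 5] / [2, 6, 8] / [7];  Q = [1, 2, 3, 4] / [5, 6, 8] / [7];  common shape = (4, 3, 1)

Row-insert the values π_1, π_2, … into P one at a time, bumping the leftmost entry strictly greater than the inserted value down to the next row. The recording tableau Q records, in position (i, j), the step at which that cell was added to P.
  Insert 2 (step 1): P = [2];  Q = [1]
  Insert 3 (step 2): P = [2, 3];  Q = [1, 2]
  Insert 7 (step 3): P = [2, 3, 7];  Q = [1, 2, 3]
  Insert 8 (step 4): P = [2, 3, 7, 8];  Q = [1, 2, 3, 4]
  Insert 1 (step 5): P = [1, 3, 7, 8] / [2];  Q = [1, 2, 3, 4] / [5]
  Insert 6 (step 6): P = [1, 3, 6, 8] / [2, 7];  Q = [1, 2, 3, 4] / [5, 6]
  Insert 4 (step 7): P = [1, 3, 4, 8] / [2, 6] / [7];  Q = [1, 2, 3, 4] / [5, 6] / [7]
  Insert 5 (step 8): P = [1, 3, 4, 5] / [2, 6, 8] / [7];  Q = [1, 2, 3, 4] / [5, 6, 8] / [7]
Final shape: (4, 3, 1).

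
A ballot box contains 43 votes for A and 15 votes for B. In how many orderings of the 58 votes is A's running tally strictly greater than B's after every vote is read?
Strict-lead orderings = 14363336766240

Total orderings of the 58 votes with 43 for A: C(58, 43) = 29752626158640. By the Bertrand ballot formula (Cycle Lemma / reflection principle), the number of orderings in which A is strictly ahead of B throughout is (p − q)/(p + q) · C(p + q, p) = (43 − 15)/(43 + 15) · 29752626158640 = 14363336766240.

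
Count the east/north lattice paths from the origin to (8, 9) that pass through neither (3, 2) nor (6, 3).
Number of paths = 15158

Inclusion–exclusion. Total paths: C(17, 8) = 24310. Through P₁: C(5, 3)·C(12, 5) = 7920. Through P₂: C(9, 6)·C(8, 2) = 2352. Since P₁ is strictly southwest of P₂, a monotone path through both must visit P₁ then P₂; paths through both = C(5, 3)·C(4, 3)·C(8, 2) = 1120. Avoid both = 24310 − 7920 − 2352 + 1120 = 15158.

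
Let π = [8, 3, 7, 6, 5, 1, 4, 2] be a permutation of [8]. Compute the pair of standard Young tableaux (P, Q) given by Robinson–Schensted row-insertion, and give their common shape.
P = [1, 2] / [3, 4] / [5] / [6] / [7] / [8];  Q = [1, 3] / [2, 7] / [4] / [5] / [6] / [8];  common shape = (2, 2, 1, 1, 1, 1)

Row-insert the values π_1, π_2, … into P one at a time, bumping the leftmost entry strictly greater than the inserted value down to the next row. The recording tableau Q records, in position (i, j), the step at which that cell was added to P.
  Insert 8 (step 1): P = [8];  Q = [1]
  Insert 3 (step 2): P = [3] / [8];  Q = [1] / [2]
  Insert 7 (step 3): P = [3, 7] / [8];  Q = [1, 3] / [2]
  Insert 6 (step 4): P = [3, 6] / [7] / [8];  Q = [1, 3] / [2] / [4]
  Insert 5 (step 5): P = [3, 5] / [6] / [7] / [8];  Q = [1, 3] / [2] / [4] / [5]
  Insert 1 (step 6): P = [1, 5] / [3] / [6] / [7] / [8];  Q = [1, 3] / [2] / [4] / [5] / [6]
  Insert 4 (step 7): P = [1, 4] / [3, 5] / [6] / [7] / [8];  Q = [1, 3] / [2, 7] / [4] / [5] / [6]
  Insert 2 (step 8): P = [1, 2] / [3, 4] / [5] / [6] / [7] / [8];  Q = [1, 3] / [2, 7] / [4] / [5] / [6] / [8]
Final shape: (2, 2, 1, 1, 1, 1).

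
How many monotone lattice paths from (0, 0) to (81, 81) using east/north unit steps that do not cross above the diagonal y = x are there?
C_81 = 4462290049988320482463241297506133183499654740

These NE paths below the diagonal are counted by the Catalan number C_n = (1/(n + 1)) · C(2n, n). For n = 81: C_81 = (1/82) · C(162, 81) = 365907784099042279561985786395502921046971688680/82 = 4462290049988320482463241297506133183499654740.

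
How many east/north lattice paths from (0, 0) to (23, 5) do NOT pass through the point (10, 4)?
Number of paths = 84266

Total paths from (0, 0) to (23, 5): C(28, 23) = 98280. Paths through (10, 4): (paths (0, 0) → (10, 4)) × (paths (10, 4) → (23, 5)) = C(14, 10) · C(14, 13) = 1001 · 14 = 14014. Avoidance count = 98280 − 14014 = 84266.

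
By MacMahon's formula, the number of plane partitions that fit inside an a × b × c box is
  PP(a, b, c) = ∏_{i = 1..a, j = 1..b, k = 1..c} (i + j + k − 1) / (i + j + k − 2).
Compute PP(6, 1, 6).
PP(6, 1, 6) = 924

Evaluate the triple product over i = 1..6, j = 1..1, k = 1..6. The factors are (2/1) · (3/2) · (4/3) · (5/4) · (6/5) · (7/6) · (3/2) · (4/3) · … (36 factors total). The numerators and denominators telescope so the product is an integer; carrying out the multiplication exactly gives PP(6, 1, 6) = 924.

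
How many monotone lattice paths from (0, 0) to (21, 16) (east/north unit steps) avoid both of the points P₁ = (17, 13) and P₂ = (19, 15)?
Number of paths = 5271954660

Inclusion–exclusion. Total paths: C(37, 21) = 12875774670. Through P₁: C(30, 17)·C(7, 4) = 4191594750. Through P₂: C(34, 19)·C(3, 2) = 5567902560. Since P₁ is strictly southwest of P₂, a monotone path through both must visit P₁ then P₂; paths through both = C(30, 17)·C(4, 2)·C(3, 2) = 2155677300. Avoid both = 12875774670 − 4191594750 − 5567902560 + 2155677300 = 5271954660.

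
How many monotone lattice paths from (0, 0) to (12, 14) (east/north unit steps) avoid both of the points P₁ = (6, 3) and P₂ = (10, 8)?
Number of paths = 7689244

Inclusion–exclusion. Total paths: C(26, 12) = 9657700. Through P₁: C(9, 6)·C(17, 6) = 1039584. Through P₂: C(18, 10)·C(8, 2) = 1225224. Since P₁ is strictly southwest of P₂, a monotone path through both must visit P₁ then P₂; paths through both = C(9, 6)·C(9, 4)·C(8, 2) = 296352. Avoid both = 9657700 − 1039584 − 1225224 + 296352 = 7689244.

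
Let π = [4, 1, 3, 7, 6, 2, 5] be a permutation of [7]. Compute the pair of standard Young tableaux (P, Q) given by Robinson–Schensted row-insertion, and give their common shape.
P = [1, 2, 5] / [3, 6] / [4, 7];  Q = [1, 3, 4] / [2, 5] / [6, 7];  common shape = (3, 2, 2)

Row-insert the values π_1, π_2, … into P one at a time, bumping the leftmost entry strictly greater than the inserted value down to the next row. The recording tableau Q records, in position (i, j), the step at which that cell was added to P.
  Insert 4 (step 1): P = [4];  Q = [1]
  Insert 1 (step 2): P = [1] / [4];  Q = [1] / [2]
  Insert 3 (step 3): P = [1, 3] / [4];  Q = [1, 3] / [2]
  Insert 7 (step 4): P = [1, 3, 7] / [4];  Q = [1, 3, 4] / [2]
  Insert 6 (step 5): P = [1, 3, 6] / [4, 7];  Q = [1, 3, 4] / [2, 5]
  Insert 2 (step 6): P = [1, 2, 6] / [3, 7] / [4];  Q = [1, 3, 4] / [2, 5] / [6]
  Insert 5 (step 7): P = [1, 2, 5] / [3, 6] / [4, 7];  Q = [1, 3, 4] / [2, 5] / [6, 7]
Final shape: (3, 2, 2).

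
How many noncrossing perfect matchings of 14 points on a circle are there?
C_7 = 429

These noncrossing handshakes are counted by the Catalan number C_n = (1/(n + 1)) · C(2n, n). For n = 7: C_7 = (1/8) · C(14, 7) = 3432/8 = 429.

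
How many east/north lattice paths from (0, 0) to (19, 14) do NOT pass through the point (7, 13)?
Number of paths = 817801440

Total paths from (0, 0) to (19, 14): C(33, 19) = 818809200. Paths through (7, 13): (paths (0, 0) → (7, 13)) × (paths (7, 13) → (19, 14)) = C(20, 7) · C(13, 12) = 77520 · 13 = 1007760. Avoidance count = 818809200 − 1007760 = 817801440.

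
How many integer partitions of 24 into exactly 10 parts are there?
p(24, 10 parts) = 128

Partitions of n into exactly k parts are in bijection with partitions of n − k into at most k parts (subtract 1 from each part). So p(24, exactly 10) = p(14, parts ≤ 10). Computing via the recurrence p(m, j) = p(m, j−1) + p(m−j, j) gives 128.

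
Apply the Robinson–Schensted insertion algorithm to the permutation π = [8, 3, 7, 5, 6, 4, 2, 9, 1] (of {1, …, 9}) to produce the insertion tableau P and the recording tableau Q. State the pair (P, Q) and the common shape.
P = [1, 4, 6, 9] / [2] / [3] / [5] / [7] / [8];  Q = [1, 3, 5, 8] / [2] / [4] / [6] / [7] / [9];  common shape = (4, 1, 1, 1, 1, 1)

Row-insert the values π_1, π_2, … into P one at a time, bumping the leftmost entry strictly greater than the inserted value down to the next row. The recording tableau Q records, in position (i, j), the step at which that cell was added to P.
  Insert 8 (step 1): P = [8];  Q = [1]
  Insert 3 (step 2): P = [3] / [8];  Q = [1] / [2]
  Insert 7 (step 3): P = [3, 7] / [8];  Q = [1, 3] / [2]
  Insert 5 (step 4): P = [3, 5] / [7] / [8];  Q = [1, 3] / [2] / [4]
  Insert 6 (step 5): P = [3, 5, 6] / [7] / [8];  Q = [1, 3, 5] / [2] / [4]
  Insert 4 (step 6): P = [3, 4, 6] / [5] / [7] / [8];  Q = [1, 3, 5] / [2] / [4] / [6]
  Insert 2 (step 7): P = [2, 4, 6] / [3] / [5] / [7] / [8];  Q = [1, 3, 5] / [2] / [4] / [6] / [7]
  Insert 9 (step 8): P = [2, 4, 6, 9] / [3] / [5] / [7] / [8];  Q = [1, 3, 5, 8] / [2] / [4] / [6] / [7]
  Insert 1 (step 9): P = [1, 4, 6, 9] / [2] / [3] / [5] / [7] / [8];  Q = [1, 3, 5, 8] / [2] / [4] / [6] / [7] / [9]
Final shape: (4, 1, 1, 1, 1, 1).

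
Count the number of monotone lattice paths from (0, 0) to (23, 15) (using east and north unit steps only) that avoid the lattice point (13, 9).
Number of paths = 11487947200

Total paths from (0, 0) to (23, 15): C(38, 23) = 15471286560. Paths through (13, 9): (paths (0, 0) → (13, 9)) × (paths (13, 9) → (23, 15)) = C(22, 13) · C(16, 10) = 497420 · 8008 = 3983339360. Avoidance count = 15471286560 − 3983339360 = 11487947200.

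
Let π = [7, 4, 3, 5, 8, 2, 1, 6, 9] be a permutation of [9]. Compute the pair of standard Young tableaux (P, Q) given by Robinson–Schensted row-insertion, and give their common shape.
P = [1, 5, 6, 9] / [2, 8] / [3] / [4] / [7];  Q = [1, 4, 5, 9] / [2, 8] / [3] / [6] / [7];  common shape = (4, 2, 1, 1, 1)

Row-insert the values π_1, π_2, … into P one at a time, bumping the leftmost entry strictly greater than the inserted value down to the next row. The recording tableau Q records, in position (i, j), the step at which that cell was added to P.
  Insert 7 (step 1): P = [7];  Q = [1]
  Insert 4 (step 2): P = [4] / [7];  Q = [1] / [2]
  Insert 3 (step 3): P = [3] / [4] / [7];  Q = [1] / [2] / [3]
  Insert 5 (step 4): P = [3, 5] / [4] / [7];  Q = [1, 4] / [2] / [3]
  Insert 8 (step 5): P = [3, 5, 8] / [4] / [7];  Q = [1, 4, 5] / [2] / [3]
  Insert 2 (step 6): P = [2, 5, 8] / [3] / [4] / [7];  Q = [1, 4, 5] / [2] / [3] / [6]
  Insert 1 (step 7): P = [1, 5, 8] / [2] / [3] / [4] / [7];  Q = [1, 4, 5] / [2] / [3] / [6] / [7]
  Insert 6 (step 8): P = [1, 5, 6] / [2, 8] / [3] / [4] / [7];  Q = [1, 4, 5] / [2, 8] / [3] / [6] / [7]
  Insert 9 (step 9): P = [1, 5, 6, 9] / [2, 8] / [3] / [4] / [7];  Q = [1, 4, 5, 9] / [2, 8] / [3] / [6] / [7]
Final shape: (4, 2, 1, 1, 1).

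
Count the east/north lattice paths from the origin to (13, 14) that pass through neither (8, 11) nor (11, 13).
Number of paths = 10604736

Inclusion–exclusion. Total paths: C(27, 13) = 20058300. Through P₁: C(19, 8)·C(8, 5) = 4232592. Through P₂: C(24, 11)·C(3, 2) = 7488432. Since P₁ is strictly southwest of P₂, a monotone path through both must visit P₁ then P₂; paths through both = C(19, 8)·C(5, 3)·C(3, 2) = 2267460. Avoid both = 20058300 − 4232592 − 7488432 + 2267460 = 10604736.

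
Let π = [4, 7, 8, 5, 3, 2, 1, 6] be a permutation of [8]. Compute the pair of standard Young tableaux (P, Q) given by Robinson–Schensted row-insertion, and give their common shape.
P = [1, 5, 6] / [2, 8] / [3] / [4] / [7];  Q = [1, 2, 3] / [4, 8] / [5] / [6] / [7];  common shape = (3, 2, 1, 1, 1)

Row-insert the values π_1, π_2, … into P one at a time, bumping the leftmost entry strictly greater than the inserted value down to the next row. The recording tableau Q records, in position (i, j), the step at which that cell was added to P.
  Insert 4 (step 1): P = [4];  Q = [1]
  Insert 7 (step 2): P = [4, 7];  Q = [1, 2]
  Insert 8 (step 3): P = [4, 7, 8];  Q = [1, 2, 3]
  Insert 5 (step 4): P = [4, 5, 8] / [7];  Q = [1, 2, 3] / [4]
  Insert 3 (step 5): P = [3, 5, 8] / [4] / [7];  Q = [1, 2, 3] / [4] / [5]
  Insert 2 (step 6): P = [2, 5, 8] / [3] / [4] / [7];  Q = [1, 2, 3] / [4] / [5] / [6]
  Insert 1 (step 7): P = [1, 5, 8] / [2] / [3] / [4] / [7];  Q = [1, 2, 3] / [4] / [5] / [6] / [7]
  Insert 6 (step 8): P = [1, 5, 6] / [2, 8] / [3] / [4] / [7];  Q = [1, 2, 3] / [4, 8] / [5] / [6] / [7]
Final shape: (3, 2, 1, 1, 1).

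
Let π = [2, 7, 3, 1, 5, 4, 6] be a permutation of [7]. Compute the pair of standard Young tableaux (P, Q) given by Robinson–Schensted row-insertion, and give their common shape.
P = [1, 3, 4, 6] / [2, 5] / [7];  Q = [1, 2, 5, 7] / [3, 6] / [4];  common shape = (4, 2, 1)

Row-insert the values π_1, π_2, … into P one at a time, bumping the leftmost entry strictly greater than the inserted value down to the next row. The recording tableau Q records, in position (i, j), the step at which that cell was added to P.
  Insert 2 (step 1): P = [2];  Q = [1]
  Insert 7 (step 2): P = [2, 7];  Q = [1, 2]
  Insert 3 (step 3): P = [2, 3] / [7];  Q = [1, 2] / [3]
  Insert 1 (step 4): P = [1, 3] / [2] / [7];  Q = [1, 2] / [3] / [4]
  Insert 5 (step 5): P = [1, 3, 5] / [2] / [7];  Q = [1, 2, 5] / [3] / [4]
  Insert 4 (step 6): P = [1, 3, 4] / [2, 5] / [7];  Q = [1, 2, 5] / [3, 6] / [4]
  Insert 6 (step 7): P = [1, 3, 4, 6] / [2, 5] / [7];  Q = [1, 2, 5, 7] / [3, 6] / [4]
Final shape: (4, 2, 1).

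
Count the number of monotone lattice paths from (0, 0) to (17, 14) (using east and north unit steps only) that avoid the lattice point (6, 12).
Number of paths = 263734533

Total paths from (0, 0) to (17, 14): C(31, 17) = 265182525. Paths through (6, 12): (paths (0, 0) → (6, 12)) × (paths (6, 12) → (17, 14)) = C(18, 6) · C(13, 11) = 18564 · 78 = 1447992. Avoidance count = 265182525 − 1447992 = 263734533.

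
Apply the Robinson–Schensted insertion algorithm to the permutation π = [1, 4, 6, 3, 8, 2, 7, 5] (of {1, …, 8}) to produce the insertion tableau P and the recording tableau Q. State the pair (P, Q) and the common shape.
P = [1, 2, 5, 7] / [3, 6] / [4, 8];  Q = [1, 2, 3, 5] / [4, 7] / [6, 8];  common shape = (4, 2, 2)

Row-insert the values π_1, π_2, … into P one at a time, bumping the leftmost entry strictly greater than the inserted value down to the next row. The recording tableau Q records, in position (i, j), the step at which that cell was added to P.
  Insert 1 (step 1): P = [1];  Q = [1]
  Insert 4 (step 2): P = [1, 4];  Q = [1, 2]
  Insert 6 (step 3): P = [1, 4, 6];  Q = [1, 2, 3]
  Insert 3 (step 4): P = [1, 3, 6] / [4];  Q = [1, 2, 3] / [4]
  Insert 8 (step 5): P = [1, 3, 6, 8] / [4];  Q = [1, 2, 3, 5] / [4]
  Insert 2 (step 6): P = [1, 2, 6, 8] / [3] / [4];  Q = [1, 2, 3, 5] / [4] / [6]
  Insert 7 (step 7): P = [1, 2, 6, 7] / [3, 8] / [4];  Q = [1, 2, 3, 5] / [4, 7] / [6]
  Insert 5 (step 8): P = [1, 2, 5, 7] / [3, 6] / [4, 8];  Q = [1, 2, 3, 5] / [4, 7] / [6, 8]
Final shape: (4, 2, 2).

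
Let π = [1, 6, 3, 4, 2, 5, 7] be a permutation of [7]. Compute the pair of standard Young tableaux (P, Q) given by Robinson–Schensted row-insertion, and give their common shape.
P = [1, 2, 4, 5, 7] / [3] / [6];  Q = [1, 2, 4, 6, 7] / [3] / [5];  common shape = (5, 1, 1)

Row-insert the values π_1, π_2, … into P one at a time, bumping the leftmost entry strictly greater than the inserted value down to the next row. The recording tableau Q records, in position (i, j), the step at which that cell was added to P.
  Insert 1 (step 1): P = [1];  Q = [1]
  Insert 6 (step 2): P = [1, 6];  Q = [1, 2]
  Insert 3 (step 3): P = [1, 3] / [6];  Q = [1, 2] / [3]
  Insert 4 (step 4): P = [1, 3, 4] / [6];  Q = [1, 2, 4] / [3]
  Insert 2 (step 5): P = [1, 2, 4] / [3] / [6];  Q = [1, 2, 4] / [3] / [5]
  Insert 5 (step 6): P = [1, 2, 4, 5] / [3] / [6];  Q = [1, 2, 4, 6] / [3] / [5]
  Insert 7 (step 7): P = [1, 2, 4, 5, 7] / [3] / [6];  Q = [1, 2, 4, 6, 7] / [3] / [5]
Final shape: (5, 1, 1).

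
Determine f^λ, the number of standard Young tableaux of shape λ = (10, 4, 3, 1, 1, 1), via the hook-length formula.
# SYT of shape (10, 4, 3, 1, 1, 1) = 37035180

Hook-length formula: f^λ = n! / Π hook(c), product over all cells c of the Young diagram. For λ = (10, 4, 3, 1, 1, 1), n = 20 boxes. Hook lengths by row (left-to-right, top-to-bottom): [15, 11, 10, 8, 6, 5, 4, 3, 2, 1]; [8, 4, 3, 1]; [6, 2, 1]; [3]; [2]; [1]. Product of hooks = 65691648000. So f^λ = 20! / 65691648000 = 2432902008176640000 / 65691648000 = 37035180.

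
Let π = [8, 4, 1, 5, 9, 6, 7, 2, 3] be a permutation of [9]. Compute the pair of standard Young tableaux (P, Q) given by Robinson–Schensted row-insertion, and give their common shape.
P = [1, 2, 3, 7] / [4, 5, 6] / [8, 9];  Q = [1, 4, 5, 7] / [2, 6, 9] / [3, 8];  common shape = (4, 3, 2)

Row-insert the values π_1, π_2, … into P one at a time, bumping the leftmost entry strictly greater than the inserted value down to the next row. The recording tableau Q records, in position (i, j), the step at which that cell was added to P.
  Insert 8 (step 1): P = [8];  Q = [1]
  Insert 4 (step 2): P = [4] / [8];  Q = [1] / [2]
  Insert 1 (step 3): P = [1] / [4] / [8];  Q = [1] / [2] / [3]
  Insert 5 (step 4): P = [1, 5] / [4] / [8];  Q = [1, 4] / [2] / [3]
  Insert 9 (step 5): P = [1, 5, 9] / [4] / [8];  Q = [1, 4, 5] / [2] / [3]
  Insert 6 (step 6): P = [1, 5, 6] / [4, 9] / [8];  Q = [1, 4, 5] / [2, 6] / [3]
  Insert 7 (step 7): P = [1, 5, 6, 7] / [4, 9] / [8];  Q = [1, 4, 5, 7] / [2, 6] / [3]
  Insert 2 (step 8): P = [1, 2, 6, 7] / [4, 5] / [8, 9];  Q = [1, 4, 5, 7] / [2, 6] / [3, 8]
  Insert 3 (step 9): P = [1, 2, 3, 7] / [4, 5, 6] / [8, 9];  Q = [1, 4, 5, 7] / [2, 6, 9] / [3, 8]
Final shape: (4, 3, 2).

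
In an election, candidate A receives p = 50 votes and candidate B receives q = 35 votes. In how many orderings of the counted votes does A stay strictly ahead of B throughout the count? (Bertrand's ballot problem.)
Strict-lead orderings = 158185878385869444145932

Total orderings of the 85 votes with 50 for A: C(85, 50) = 896386644186593516826948. By the Bertrand ballot formula (Cycle Lemma / reflection principle), the number of orderings in which A is strictly ahead of B throughout is (p − q)/(p + q) · C(p + q, p) = (50 − 35)/(50 + 35) · 896386644186593516826948 = 158185878385869444145932.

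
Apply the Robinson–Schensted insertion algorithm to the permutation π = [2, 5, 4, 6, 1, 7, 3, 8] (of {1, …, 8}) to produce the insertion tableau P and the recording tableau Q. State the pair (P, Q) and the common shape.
P = [1, 3, 6, 7, 8] / [2, 4] / [5];  Q = [1, 2, 4, 6, 8] / [3, 7] / [5];  common shape = (5, 2, 1)

Row-insert the values π_1, π_2, … into P one at a time, bumping the leftmost entry strictly greater than the inserted value down to the next row. The recording tableau Q records, in position (i, j), the step at which that cell was added to P.
  Insert 2 (step 1): P = [2];  Q = [1]
  Insert 5 (step 2): P = [2, 5];  Q = [1, 2]
  Insert 4 (step 3): P = [2, 4] / [5];  Q = [1, 2] / [3]
  Insert 6 (step 4): P = [2, 4, 6] / [5];  Q = [1, 2, 4] / [3]
  Insert 1 (step 5): P = [1, 4, 6] / [2] / [5];  Q = [1, 2, 4] / [3] / [5]
  Insert 7 (step 6): P = [1, 4, 6, 7] / [2] / [5];  Q = [1, 2, 4, 6] / [3] / [5]
  Insert 3 (step 7): P = [1, 3, 6, 7] / [2, 4] / [5];  Q = [1, 2, 4, 6] / [3, 7] / [5]
  Insert 8 (step 8): P = [1, 3, 6, 7, 8] / [2, 4] / [5];  Q = [1, 2, 4, 6, 8] / [3, 7] / [5]
Final shape: (5, 2, 1).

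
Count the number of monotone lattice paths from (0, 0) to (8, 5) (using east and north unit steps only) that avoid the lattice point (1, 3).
Number of paths = 1143

Total paths from (0, 0) to (8, 5): C(13, 8) = 1287. Paths through (1, 3): (paths (0, 0) → (1, 3)) × (paths (1, 3) → (8, 5)) = C(4, 1) · C(9, 7) = 4 · 36 = 144. Avoidance count = 1287 − 144 = 1143.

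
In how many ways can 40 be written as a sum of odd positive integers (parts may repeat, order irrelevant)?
p_odd(40) = 1113

Enumerate partitions using only odd parts via the recurrence o(n, m) = o(n, m−2) + o(n−m, m) over odd m, starting from the largest odd part ≤ n. This gives p_odd(40) = 1113. (Euler's theorem: equals the count of distinct-part partitions.)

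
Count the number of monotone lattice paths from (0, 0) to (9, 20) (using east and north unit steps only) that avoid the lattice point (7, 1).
Number of paths = 10013325

Total paths from (0, 0) to (9, 20): C(29, 9) = 10015005. Paths through (7, 1): (paths (0, 0) → (7, 1)) × (paths (7, 1) → (9, 20)) = C(8, 7) · C(21, 2) = 8 · 210 = 1680. Avoidance count = 10015005 − 1680 = 10013325.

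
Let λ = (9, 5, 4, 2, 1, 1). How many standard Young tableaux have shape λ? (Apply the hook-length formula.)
# SYT of shape (9, 5, 4, 2, 1, 1) = 2424922500

Hook-length formula: f^λ = n! / Π hook(c), product over all cells c of the Young diagram. For λ = (9, 5, 4, 2, 1, 1), n = 22 boxes. Hook lengths by row (left-to-right, top-to-bottom): [14, 11, 9, 8, 6, 4, 3, 2, 1]; [9, 6, 4, 3, 1]; [7, 4, 2, 1]; [4, 1]; [2]; [1]. Product of hooks = 463520268288. So f^λ = 22! / 463520268288 = 1124000727777607680000 / 463520268288 = 2424922500.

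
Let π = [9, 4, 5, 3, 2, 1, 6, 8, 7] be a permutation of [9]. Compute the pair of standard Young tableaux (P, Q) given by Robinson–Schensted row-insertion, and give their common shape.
P = [1, 5, 6, 7] / [2, 8] / [3] / [4] / [9];  Q = [1, 3, 7, 8] / [2, 9] / [4] / [5] / [6];  common shape = (4, 2, 1, 1, 1)

Row-insert the values π_1, π_2, … into P one at a time, bumping the leftmost entry strictly greater than the inserted value down to the next row. The recording tableau Q records, in position (i, j), the step at which that cell was added to P.
  Insert 9 (step 1): P = [9];  Q = [1]
  Insert 4 (step 2): P = [4] / [9];  Q = [1] / [2]
  Insert 5 (step 3): P = [4, 5] / [9];  Q = [1, 3] / [2]
  Insert 3 (step 4): P = [3, 5] / [4] / [9];  Q = [1, 3] / [2] / [4]
  Insert 2 (step 5): P = [2, 5] / [3] / [4] / [9];  Q = [1, 3] / [2] / [4] / [5]
  Insert 1 (step 6): P = [1, 5] / [2] / [3] / [4] / [9];  Q = [1, 3] / [2] / [4] / [5] / [6]
  Insert 6 (step 7): P = [1, 5, 6] / [2] / [3] / [4] / [9];  Q = [1, 3, 7] / [2] / [4] / [5] / [6]
  Insert 8 (step 8): P = [1, 5, 6, 8] / [2] / [3] / [4] / [9];  Q = [1, 3, 7, 8] / [2] / [4] / [5] / [6]
  Insert 7 (step 9): P = [1, 5, 6, 7] / [2, 8] / [3] / [4] / [9];  Q = [1, 3, 7, 8] / [2, 9] / [4] / [5] / [6]
Final shape: (4, 2, 1, 1, 1).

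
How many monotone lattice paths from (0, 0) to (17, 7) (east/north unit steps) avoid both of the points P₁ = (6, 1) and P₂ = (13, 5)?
Number of paths = 165602

Inclusion–exclusion. Total paths: C(24, 17) = 346104. Through P₁: C(7, 6)·C(17, 11) = 86632. Through P₂: C(18, 13)·C(6, 4) = 128520. Since P₁ is strictly southwest of P₂, a monotone path through both must visit P₁ then P₂; paths through both = C(7, 6)·C(11, 7)·C(6, 4) = 34650. Avoid both = 346104 − 86632 − 128520 + 34650 = 165602.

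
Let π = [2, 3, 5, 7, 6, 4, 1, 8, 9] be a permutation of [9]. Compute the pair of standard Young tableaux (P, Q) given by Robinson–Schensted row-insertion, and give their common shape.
P = [1, 3, 4, 6, 8, 9] / [2] / [5] / [7];  Q = [1, 2, 3, 4, 8, 9] / [5] / [6] / [7];  common shape = (6, 1, 1, 1)

Row-insert the values π_1, π_2, … into P one at a time, bumping the leftmost entry strictly greater than the inserted value down to the next row. The recording tableau Q records, in position (i, j), the step at which that cell was added to P.
  Insert 2 (step 1): P = [2];  Q = [1]
  Insert 3 (step 2): P = [2, 3];  Q = [1, 2]
  Insert 5 (step 3): P = [2, 3, 5];  Q = [1, 2, 3]
  Insert 7 (step 4): P = [2, 3, 5, 7];  Q = [1, 2, 3, 4]
  Insert 6 (step 5): P = [2, 3, 5, 6] / [7];  Q = [1, 2, 3, 4] / [5]
  Insert 4 (step 6): P = [2, 3, 4, 6] / [5] / [7];  Q = [1, 2, 3, 4] / [5] / [6]
  Insert 1 (step 7): P = [1, 3, 4, 6] / [2] / [5] / [7];  Q = [1, 2, 3, 4] / [5] / [6] / [7]
  Insert 8 (step 8): P = [1, 3, 4, 6, 8] / [2] / [5] / [7];  Q = [1, 2, 3, 4, 8] / [5] / [6] / [7]
  Insert 9 (step 9): P = [1, 3, 4, 6, 8, 9] / [2] / [5] / [7];  Q = [1, 2, 3, 4, 8, 9] / [5] / [6] / [7]
Final shape: (6, 1, 1, 1).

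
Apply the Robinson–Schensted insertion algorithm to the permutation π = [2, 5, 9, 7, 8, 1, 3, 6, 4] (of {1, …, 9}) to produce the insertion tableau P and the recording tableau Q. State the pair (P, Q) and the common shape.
P = [1, 3, 4, 8] / [2, 5, 6] / [7] / [9];  Q = [1, 2, 3, 5] / [4, 7, 8] / [6] / [9];  common shape = (4, 3, 1, 1)

Row-insert the values π_1, π_2, … into P one at a time, bumping the leftmost entry strictly greater than the inserted value down to the next row. The recording tableau Q records, in position (i, j), the step at which that cell was added to P.
  Insert 2 (step 1): P = [2];  Q = [1]
  Insert 5 (step 2): P = [2, 5];  Q = [1, 2]
  Insert 9 (step 3): P = [2, 5, 9];  Q = [1, 2, 3]
  Insert 7 (step 4): P = [2, 5, 7] / [9];  Q = [1, 2, 3] / [4]
  Insert 8 (step 5): P = [2, 5, 7, 8] / [9];  Q = [1, 2, 3, 5] / [4]
  Insert 1 (step 6): P = [1, 5, 7, 8] / [2] / [9];  Q = [1, 2, 3, 5] / [4] / [6]
  Insert 3 (step 7): P = [1, 3, 7, 8] / [2, 5] / [9];  Q = [1, 2, 3, 5] / [4, 7] / [6]
  Insert 6 (step 8): P = [1, 3, 6, 8] / [2, 5, 7] / [9];  Q = [1, 2, 3, 5] / [4, 7, 8] / [6]
  Insert 4 (step 9): P = [1, 3, 4, 8] / [2, 5, 6] / [7] / [9];  Q = [1, 2, 3, 5] / [4, 7, 8] / [6] / [9]
Final shape: (4, 3, 1, 1).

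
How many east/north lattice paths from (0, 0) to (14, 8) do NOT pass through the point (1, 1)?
Number of paths = 164730

Total paths from (0, 0) to (14, 8): C(22, 14) = 319770. Paths through (1, 1): (paths (0, 0) → (1, 1)) × (paths (1, 1) → (14, 8)) = C(2, 1) · C(20, 13) = 2 · 77520 = 155040. Avoidance count = 319770 − 155040 = 164730.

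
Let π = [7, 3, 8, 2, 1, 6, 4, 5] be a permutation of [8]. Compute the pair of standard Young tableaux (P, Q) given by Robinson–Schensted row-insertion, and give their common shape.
P = [1, 4, 5] / [2, 6] / [3, 8] / [7];  Q = [1, 3, 8] / [2, 6] / [4, 7] / [5];  common shape = (3, 2, 2, 1)

Row-insert the values π_1, π_2, … into P one at a time, bumping the leftmost entry strictly greater than the inserted value down to the next row. The recording tableau Q records, in position (i, j), the step at which that cell was added to P.
  Insert 7 (step 1): P = [7];  Q = [1]
  Insert 3 (step 2): P = [3] / [7];  Q = [1] / [2]
  Insert 8 (step 3): P = [3, 8] / [7];  Q = [1, 3] / [2]
  Insert 2 (step 4): P = [2, 8] / [3] / [7];  Q = [1, 3] / [2] / [4]
  Insert 1 (step 5): P = [1, 8] / [2] / [3] / [7];  Q = [1, 3] / [2] / [4] / [5]
  Insert 6 (step 6): P = [1, 6] / [2, 8] / [3] / [7];  Q = [1, 3] / [2, 6] / [4] / [5]
  Insert 4 (step 7): P = [1, 4] / [2, 6] / [3, 8] / [7];  Q = [1, 3] / [2, 6] / [4, 7] / [5]
  Insert 5 (step 8): P = [1, 4, 5] / [2, 6] / [3, 8] / [7];  Q = [1, 3, 8] / [2, 6] / [4, 7] / [5]
Final shape: (3, 2, 2, 1).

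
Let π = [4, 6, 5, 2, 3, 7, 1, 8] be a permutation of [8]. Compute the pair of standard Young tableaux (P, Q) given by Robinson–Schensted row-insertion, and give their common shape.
P = [1, 3, 7, 8] / [2, 5] / [4] / [6];  Q = [1, 2, 6, 8] / [3, 5] / [4] / [7];  common shape = (4, 2, 1, 1)

Row-insert the values π_1, π_2, … into P one at a time, bumping the leftmost entry strictly greater than the inserted value down to the next row. The recording tableau Q records, in position (i, j), the step at which that cell was added to P.
  Insert 4 (step 1): P = [4];  Q = [1]
  Insert 6 (step 2): P = [4, 6];  Q = [1, 2]
  Insert 5 (step 3): P = [4, 5] / [6];  Q = [1, 2] / [3]
  Insert 2 (step 4): P = [2, 5] / [4] / [6];  Q = [1, 2] / [3] / [4]
  Insert 3 (step 5): P = [2, 3] / [4, 5] / [6];  Q = [1, 2] / [3, 5] / [4]
  Insert 7 (step 6): P = [2, 3, 7] / [4, 5] / [6];  Q = [1, 2, 6] / [3, 5] / [4]
  Insert 1 (step 7): P = [1, 3, 7] / [2, 5] / [4] / [6];  Q = [1, 2, 6] / [3, 5] / [4] / [7]
  Insert 8 (step 8): P = [1, 3, 7, 8] / [2, 5] / [4] / [6];  Q = [1, 2, 6, 8] / [3, 5] / [4] / [7]
Final shape: (4, 2, 1, 1).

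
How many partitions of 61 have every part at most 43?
p(61, parts ≤ 43) = 1120293

Use the recurrence p(n, m) = p(n, m−1) + p(n−m, m): either the largest part is < m (count p(n, m−1)) or the largest part is exactly m (remove one copy of m, count p(n−m, m)). With p(0, ·) = 1 this gives p(61, parts ≤ 43) = 1120293. (By conjugating Young diagrams, this also counts partitions of 61 into at most 43 parts.)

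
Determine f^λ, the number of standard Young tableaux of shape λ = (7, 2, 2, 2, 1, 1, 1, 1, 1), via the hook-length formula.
# SYT of shape (7, 2, 2, 2, 1, 1, 1, 1, 1) = 1089088

Hook-length formula: f^λ = n! / Π hook(c), product over all cells c of the Young diagram. For λ = (7, 2, 2, 2, 1, 1, 1, 1, 1), n = 18 boxes. Hook lengths by row (left-to-right, top-to-bottom): [15, 9, 5, 4, 3, 2, 1]; [9, 3]; [8, 2]; [7, 1]; [5]; [4]; [3]; [2]; [1]. Product of hooks = 5878656000. So f^λ = 18! / 5878656000 = 6402373705728000 / 5878656000 = 1089088.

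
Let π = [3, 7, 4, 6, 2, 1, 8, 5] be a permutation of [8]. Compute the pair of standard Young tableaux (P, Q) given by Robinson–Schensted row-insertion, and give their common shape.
P = [1, 4, 5, 8] / [2, 6] / [3] / [7];  Q = [1, 2, 4, 7] / [3, 8] / [5] / [6];  common shape = (4, 2, 1, 1)

Row-insert the values π_1, π_2, … into P one at a time, bumping the leftmost entry strictly greater than the inserted value down to the next row. The recording tableau Q records, in position (i, j), the step at which that cell was added to P.
  Insert 3 (step 1): P = [3];  Q = [1]
  Insert 7 (step 2): P = [3, 7];  Q = [1, 2]
  Insert 4 (step 3): P = [3, 4] / [7];  Q = [1, 2] / [3]
  Insert 6 (step 4): P = [3, 4, 6] / [7];  Q = [1, 2, 4] / [3]
  Insert 2 (step 5): P = [2, 4, 6] / [3] / [7];  Q = [1, 2, 4] / [3] / [5]
  Insert 1 (step 6): P = [1, 4, 6] / [2] / [3] / [7];  Q = [1, 2, 4] / [3] / [5] / [6]
  Insert 8 (step 7): P = [1, 4, 6, 8] / [2] / [3] / [7];  Q = [1, 2, 4, 7] / [3] / [5] / [6]
  Insert 5 (step 8): P = [1, 4, 5, 8] / [2, 6] / [3] / [7];  Q = [1, 2, 4, 7] / [3, 8] / [5] / [6]
Final shape: (4, 2, 1, 1).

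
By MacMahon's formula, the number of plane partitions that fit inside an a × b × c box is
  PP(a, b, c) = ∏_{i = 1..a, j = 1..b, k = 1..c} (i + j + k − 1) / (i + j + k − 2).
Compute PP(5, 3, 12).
PP(5, 3, 12) = 4892876352

Evaluate the triple product over i = 1..5, j = 1..3, k = 1..12. The factors are (2/1) · (3/2) · (4/3) · (5/4) · (6/5) · (7/6) · (8/7) · (9/8) · … (180 factors total). The numerators and denominators telescope so the product is an integer; carrying out the multiplication exactly gives PP(5, 3, 12) = 4892876352.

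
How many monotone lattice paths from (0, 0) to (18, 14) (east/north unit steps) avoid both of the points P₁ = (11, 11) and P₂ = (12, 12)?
Number of paths = 350571584

Inclusion–exclusion. Total paths: C(32, 18) = 471435600. Through P₁: C(22, 11)·C(10, 7) = 84651840. Through P₂: C(24, 12)·C(8, 6) = 75716368. Since P₁ is strictly southwest of P₂, a monotone path through both must visit P₁ then P₂; paths through both = C(22, 11)·C(2, 1)·C(8, 6) = 39504192. Avoid both = 471435600 − 84651840 − 75716368 + 39504192 = 350571584.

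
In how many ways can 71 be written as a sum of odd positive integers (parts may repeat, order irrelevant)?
p_odd(71) = 32992

Enumerate partitions using only odd parts via the recurrence o(n, m) = o(n, m−2) + o(n−m, m) over odd m, starting from the largest odd part ≤ n. This gives p_odd(71) = 32992. (Euler's theorem: equals the count of distinct-part partitions.)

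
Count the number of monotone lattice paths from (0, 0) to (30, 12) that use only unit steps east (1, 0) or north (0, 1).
Number of paths = 11058116888

A monotone lattice path from (0, 0) to (30, 12) consists of 30 east steps and 12 north steps in some order, so it is determined by which 30 of the 42 steps are east. The count is C(42, 30) = 11058116888.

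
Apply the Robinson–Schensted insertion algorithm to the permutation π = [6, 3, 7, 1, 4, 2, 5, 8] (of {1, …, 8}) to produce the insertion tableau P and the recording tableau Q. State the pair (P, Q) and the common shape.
P = [1, 2, 5, 8] / [3, 4] / [6, 7];  Q = [1, 3, 7, 8] / [2, 5] / [4, 6];  common shape = (4, 2, 2)

Row-insert the values π_1, π_2, … into P one at a time, bumping the leftmost entry strictly greater than the inserted value down to the next row. The recording tableau Q records, in position (i, j), the step at which that cell was added to P.
  Insert 6 (step 1): P = [6];  Q = [1]
  Insert 3 (step 2): P = [3] / [6];  Q = [1] / [2]
  Insert 7 (step 3): P = [3, 7] / [6];  Q = [1, 3] / [2]
  Insert 1 (step 4): P = [1, 7] / [3] / [6];  Q = [1, 3] / [2] / [4]
  Insert 4 (step 5): P = [1, 4] / [3, 7] / [6];  Q = [1, 3] / [2, 5] / [4]
  Insert 2 (step 6): P = [1, 2] / [3, 4] / [6, 7];  Q = [1, 3] / [2, 5] / [4, 6]
  Insert 5 (step 7): P = [1, 2, 5] / [3, 4] / [6, 7];  Q = [1, 3, 7] / [2, 5] / [4, 6]
  Insert 8 (step 8): P = [1, 2, 5, 8] / [3, 4] / [6, 7];  Q = [1, 3, 7, 8] / [2, 5] / [4, 6]
Final shape: (4, 2, 2).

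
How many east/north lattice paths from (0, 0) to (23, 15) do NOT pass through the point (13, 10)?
Number of paths = 12035656362

Total paths from (0, 0) to (23, 15): C(38, 23) = 15471286560. Paths through (13, 10): (paths (0, 0) → (13, 10)) × (paths (13, 10) → (23, 15)) = C(23, 13) · C(15, 10) = 1144066 · 3003 = 3435630198. Avoidance count = 15471286560 − 3435630198 = 12035656362.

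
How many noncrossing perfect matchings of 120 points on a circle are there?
C_60 = 1583850964596120042686772779038896

These noncrossing handshakes are counted by the Catalan number C_n = (1/(n + 1)) · C(2n, n). For n = 60: C_60 = (1/61) · C(120, 60) = 96614908840363322603893139521372656/61 = 1583850964596120042686772779038896.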